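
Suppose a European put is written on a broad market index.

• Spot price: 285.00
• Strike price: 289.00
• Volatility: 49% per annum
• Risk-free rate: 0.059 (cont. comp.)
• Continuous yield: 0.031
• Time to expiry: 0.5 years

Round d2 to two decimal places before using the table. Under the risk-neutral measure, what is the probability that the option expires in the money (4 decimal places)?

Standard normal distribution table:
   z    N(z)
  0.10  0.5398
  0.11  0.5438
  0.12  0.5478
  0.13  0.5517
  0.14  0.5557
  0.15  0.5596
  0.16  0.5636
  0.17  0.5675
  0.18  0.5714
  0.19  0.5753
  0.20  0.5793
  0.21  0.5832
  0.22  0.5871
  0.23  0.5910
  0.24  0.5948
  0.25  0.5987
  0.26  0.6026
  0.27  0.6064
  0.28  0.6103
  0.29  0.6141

σ√T = 0.49 × 0.7071 = 0.3465
d₁ = [ln(285/289) + (0.059 − 0.031 + ½·0.49²)·0.5] / (σ√T) = (-0.0139 + 0.0740) / 0.3465 = 0.1734 ≈ 0.17
d₂ = 0.1734 − 0.3465 = -0.1731 ≈ -0.17
Risk-neutral Pr[S_T < K] = N(−d₂) = N(0.17) = 0.5675

0.5675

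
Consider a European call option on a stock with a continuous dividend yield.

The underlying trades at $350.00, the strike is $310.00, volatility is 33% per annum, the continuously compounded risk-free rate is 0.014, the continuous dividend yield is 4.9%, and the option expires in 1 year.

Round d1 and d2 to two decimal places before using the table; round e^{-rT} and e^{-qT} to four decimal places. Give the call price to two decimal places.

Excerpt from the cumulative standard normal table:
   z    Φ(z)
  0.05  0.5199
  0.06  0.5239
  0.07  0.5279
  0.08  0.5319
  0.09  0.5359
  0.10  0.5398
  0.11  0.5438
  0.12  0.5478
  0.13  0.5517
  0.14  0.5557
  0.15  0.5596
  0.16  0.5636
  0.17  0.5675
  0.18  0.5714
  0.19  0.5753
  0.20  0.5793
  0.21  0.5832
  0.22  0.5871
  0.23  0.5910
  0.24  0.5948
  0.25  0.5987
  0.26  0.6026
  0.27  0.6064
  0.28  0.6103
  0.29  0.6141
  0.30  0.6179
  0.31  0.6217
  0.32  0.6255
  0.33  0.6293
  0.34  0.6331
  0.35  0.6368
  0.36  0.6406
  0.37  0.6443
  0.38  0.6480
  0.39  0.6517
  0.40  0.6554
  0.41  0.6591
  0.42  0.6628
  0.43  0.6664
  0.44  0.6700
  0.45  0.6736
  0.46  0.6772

σ√T = 0.33·√1 = 0.3300
d₁ = [ln(350/310) + (0.014 − 0.049 + ½·0.33²)·1] / (σ√T) = (0.1214 + 0.0195) / 0.3300 = 0.4267 ⇒ 0.43
d₂ = 0.4267 − 0.3300 = 0.0967 ⇒ 0.10
exp(−qT) = exp(−0.049·1) = 0.9522;  exp(−rT) = exp(−0.014·1) = 0.9861
C = 350·0.9522·N(0.43) − 310·0.9861·N(0.10) = 350·0.9522·0.6664 − 310·0.9861·0.5398 = 222.0911 − 165.0120 = 57.0791

$57.08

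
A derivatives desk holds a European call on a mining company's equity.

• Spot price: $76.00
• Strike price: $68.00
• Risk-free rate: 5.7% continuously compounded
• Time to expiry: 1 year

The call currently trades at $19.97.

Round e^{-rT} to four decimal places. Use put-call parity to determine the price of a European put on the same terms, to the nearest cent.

e^(−rT) = e^(−0.057·1) = 0.9446
Put-call parity: C − P = S − K·e^(−rT) = 76 − 68·0.9446 = 76 − 64.2328 = 11.7672
P = C − (C − P) = 19.97 − (11.7672) = 8.2028

$8.20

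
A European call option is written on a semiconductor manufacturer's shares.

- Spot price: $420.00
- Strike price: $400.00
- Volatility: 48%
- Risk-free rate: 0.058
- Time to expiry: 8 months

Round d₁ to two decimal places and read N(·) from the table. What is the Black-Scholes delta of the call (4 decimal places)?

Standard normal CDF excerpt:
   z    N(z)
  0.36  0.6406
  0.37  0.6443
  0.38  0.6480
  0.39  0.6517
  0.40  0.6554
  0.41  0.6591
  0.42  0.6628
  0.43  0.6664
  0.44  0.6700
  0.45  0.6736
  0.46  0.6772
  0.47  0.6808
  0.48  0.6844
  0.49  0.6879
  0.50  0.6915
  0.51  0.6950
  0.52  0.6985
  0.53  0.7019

0.6628

T = 0.6667;  σ√T = 0.3919
d₁ = [ln(420/400) + (0.058 + 0.48²/2)·0.6667] / 0.3919 = [0.0488 + 0.1155] / 0.3919 = 0.4191 which rounds to 0.42
N(d₁) = N(0.42) = 0.6628
Δ_call = N(d₁) = 0.6628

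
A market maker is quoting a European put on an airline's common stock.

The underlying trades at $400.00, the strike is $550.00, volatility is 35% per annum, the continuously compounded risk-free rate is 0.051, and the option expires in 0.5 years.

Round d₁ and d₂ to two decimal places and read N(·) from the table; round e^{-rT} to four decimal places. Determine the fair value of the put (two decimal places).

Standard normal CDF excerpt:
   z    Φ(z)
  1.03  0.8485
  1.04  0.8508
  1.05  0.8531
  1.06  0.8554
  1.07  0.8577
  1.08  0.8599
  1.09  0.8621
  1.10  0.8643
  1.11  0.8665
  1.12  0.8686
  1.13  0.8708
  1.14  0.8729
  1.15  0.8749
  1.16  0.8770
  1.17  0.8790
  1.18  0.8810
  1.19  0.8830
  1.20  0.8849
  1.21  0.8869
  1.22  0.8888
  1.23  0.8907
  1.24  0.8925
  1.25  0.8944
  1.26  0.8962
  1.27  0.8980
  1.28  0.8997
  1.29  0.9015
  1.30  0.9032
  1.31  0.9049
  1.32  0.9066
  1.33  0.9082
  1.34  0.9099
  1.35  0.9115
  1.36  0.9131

T = 0.5;  σ√T = 0.2475
d₁ = [ln(400/550) + (0.051 + 0.35²/2)·0.5] / 0.2475 = [-0.3185 + 0.0561] / 0.2475 = -1.0600 ≈ -1.06
d₂ = d₁ − σ√T = -1.0600 − 0.2475 = -1.3075 ≈ -1.31
exp(−rT) = exp(−0.051·0.5) = 0.9748
N(−d₂) = N(1.31) = 0.9049;  N(−d₁) = N(1.06) = 0.8554
P = 550·0.9748·0.9049 − 400·0.8554 = 485.1531 − 342.1600 = 142.9931

$142.99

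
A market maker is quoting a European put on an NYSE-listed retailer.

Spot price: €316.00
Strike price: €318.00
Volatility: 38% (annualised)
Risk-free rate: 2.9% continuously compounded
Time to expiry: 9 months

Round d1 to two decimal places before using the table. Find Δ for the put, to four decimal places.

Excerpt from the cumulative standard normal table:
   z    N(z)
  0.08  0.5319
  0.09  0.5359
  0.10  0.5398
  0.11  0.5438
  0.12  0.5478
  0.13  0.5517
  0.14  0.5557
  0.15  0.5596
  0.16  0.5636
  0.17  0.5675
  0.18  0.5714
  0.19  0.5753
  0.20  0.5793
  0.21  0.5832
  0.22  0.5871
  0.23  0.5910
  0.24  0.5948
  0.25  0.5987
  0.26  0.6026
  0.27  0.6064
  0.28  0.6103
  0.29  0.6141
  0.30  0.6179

-0.4168

σ√T = 0.38 × 0.8660 = 0.3291
d₁ = [ln(316/318) + (0.029 + 0.38²/2)·0.75] / 0.3291 = [-0.0063 + 0.0759] / 0.3291 = 0.2115 → 0.21
N(d₁) = N(0.21) = 0.5832
Δ_put = N(d₁) − 1 = 0.5832 − 1 = -0.4168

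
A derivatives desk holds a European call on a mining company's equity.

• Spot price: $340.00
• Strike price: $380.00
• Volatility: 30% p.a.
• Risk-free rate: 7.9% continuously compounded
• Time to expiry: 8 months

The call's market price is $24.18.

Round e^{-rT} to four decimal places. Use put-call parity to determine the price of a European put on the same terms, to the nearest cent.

$44.69

exp(−rT) = exp(−0.079·0.6667) = 0.9487
Put-call parity: C − P = S − K·e^(−rT) = 340 − 380·0.9487 = 340 − 360.5060 = -20.5060
P = C − (C − P) = 24.18 − (-20.5060) = 44.6860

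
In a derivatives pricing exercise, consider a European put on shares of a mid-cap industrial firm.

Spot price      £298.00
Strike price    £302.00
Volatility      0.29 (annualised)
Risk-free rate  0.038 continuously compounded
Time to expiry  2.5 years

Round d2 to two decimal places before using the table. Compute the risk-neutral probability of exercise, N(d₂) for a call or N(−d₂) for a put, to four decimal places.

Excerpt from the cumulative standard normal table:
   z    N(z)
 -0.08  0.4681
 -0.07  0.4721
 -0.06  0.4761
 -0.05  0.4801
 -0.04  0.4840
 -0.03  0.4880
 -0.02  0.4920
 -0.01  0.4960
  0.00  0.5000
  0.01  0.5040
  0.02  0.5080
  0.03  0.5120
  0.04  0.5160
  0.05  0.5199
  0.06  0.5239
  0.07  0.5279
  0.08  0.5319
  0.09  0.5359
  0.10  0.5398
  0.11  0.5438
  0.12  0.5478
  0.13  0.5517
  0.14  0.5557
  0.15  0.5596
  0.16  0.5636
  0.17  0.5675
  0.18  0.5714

0.5199

σ√T = 0.29 × 1.5811 = 0.4585
d₁ = [ln(298/302) + (0.038 + 0.29²/2)·2.5] / 0.4585 = [-0.0133 + 0.2001] / 0.4585 = 0.4074 ≈ 0.41
d₂ = d₁ − σ√T = 0.4074 − 0.4585 = -0.0512 ≈ -0.05
Risk-neutral Pr[S_T < K] = N(−d₂) = N(0.05) = 0.5199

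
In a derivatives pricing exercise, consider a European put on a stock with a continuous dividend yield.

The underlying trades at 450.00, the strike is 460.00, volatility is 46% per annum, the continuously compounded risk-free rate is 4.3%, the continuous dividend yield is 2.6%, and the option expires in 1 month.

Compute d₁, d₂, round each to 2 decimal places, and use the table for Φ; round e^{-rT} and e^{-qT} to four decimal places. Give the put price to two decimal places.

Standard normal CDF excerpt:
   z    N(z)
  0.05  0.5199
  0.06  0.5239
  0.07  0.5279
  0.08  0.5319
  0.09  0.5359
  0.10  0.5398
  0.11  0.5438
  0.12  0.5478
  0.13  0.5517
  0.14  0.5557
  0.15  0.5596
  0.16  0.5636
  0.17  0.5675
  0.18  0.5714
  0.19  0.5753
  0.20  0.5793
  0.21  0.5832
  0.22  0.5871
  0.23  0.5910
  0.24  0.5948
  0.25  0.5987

28.47

σ√T = 0.46 × 0.2887 = 0.1328
ln(S/K) + (r − q + σ²/2)T = ln(450/460) + (0.043 − 0.026 + 0.46²/2)·0.08333 = -0.0220 + 0.0102 = -0.0117
d₁ = -0.0117 / 0.1328 = -0.0885 → -0.09
d₂ = d₁ − σ√T = -0.0885 − 0.1328 = -0.2212 → -0.22
e^(−qT) = e^(−0.026·0.08333) = 0.9978;  e^(−rT) = e^(−0.043·0.08333) = 0.9964
P = 460·0.9964·N(0.22) − 450·0.9978·N(0.09) = 460·0.9964·0.5871 − 450·0.9978·0.5359 = 269.0938 − 240.6245 = 28.4693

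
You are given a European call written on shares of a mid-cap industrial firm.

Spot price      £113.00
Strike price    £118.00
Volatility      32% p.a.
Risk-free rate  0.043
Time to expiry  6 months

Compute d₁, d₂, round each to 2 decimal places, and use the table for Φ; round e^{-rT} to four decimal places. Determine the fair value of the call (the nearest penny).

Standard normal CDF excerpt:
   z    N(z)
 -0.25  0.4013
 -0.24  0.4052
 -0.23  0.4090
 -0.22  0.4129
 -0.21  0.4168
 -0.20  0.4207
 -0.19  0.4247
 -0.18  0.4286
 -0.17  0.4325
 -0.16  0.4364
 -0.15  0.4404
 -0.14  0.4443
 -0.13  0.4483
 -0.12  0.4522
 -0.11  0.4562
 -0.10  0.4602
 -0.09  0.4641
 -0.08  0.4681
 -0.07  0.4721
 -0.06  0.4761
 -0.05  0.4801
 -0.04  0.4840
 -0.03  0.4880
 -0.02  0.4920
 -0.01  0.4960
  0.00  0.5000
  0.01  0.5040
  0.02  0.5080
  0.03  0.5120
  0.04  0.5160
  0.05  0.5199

£9.27

σ√T = 0.32·√0.5 = 0.2263
ln(S/K) + (r + σ²/2)T = ln(113/118) + (0.043 + 0.32²/2)·0.5 = -0.0433 + 0.0471 = 0.0038
d₁ = 0.0038 / 0.2263 = 0.0168 ≈ 0.02
d₂ = d₁ − σ√T = 0.0168 − 0.2263 = -0.2095 ≈ -0.21
e^(−rT) = e^(−0.043·0.5) = 0.9787
N(d₁) = N(0.02) = 0.5080;  N(d₂) = N(-0.21) = 0.4168
C = 113·0.5080 − 118·0.9787·0.4168 = 57.4040 − 48.1348 = 9.2692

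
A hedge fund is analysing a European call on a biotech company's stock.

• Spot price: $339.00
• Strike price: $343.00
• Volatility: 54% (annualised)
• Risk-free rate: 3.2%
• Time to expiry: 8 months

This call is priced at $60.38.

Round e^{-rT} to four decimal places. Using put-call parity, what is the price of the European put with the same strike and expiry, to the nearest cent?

$57.14

e^(−rT) = e^(−0.032·0.6667) = 0.9789
Put-call parity: C − P = S − K·e^(−rT) = 339 − 343·0.9789 = 339 − 335.7627 = 3.2373
P = C − (C − P) = 60.38 − (3.2373) = 57.1427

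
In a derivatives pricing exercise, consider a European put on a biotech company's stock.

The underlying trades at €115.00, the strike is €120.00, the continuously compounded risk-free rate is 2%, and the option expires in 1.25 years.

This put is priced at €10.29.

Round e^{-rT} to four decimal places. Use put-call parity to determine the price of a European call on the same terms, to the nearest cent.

exp(−rT) = exp(−0.02·1.25) = 0.9753
Put-call parity: C − P = S − K·e^(−rT) = 115 − 120·0.9753 = 115 − 117.0360 = -2.0360
C = P + (C − P) = 10.29 + (-2.0360) = 8.2540

€8.25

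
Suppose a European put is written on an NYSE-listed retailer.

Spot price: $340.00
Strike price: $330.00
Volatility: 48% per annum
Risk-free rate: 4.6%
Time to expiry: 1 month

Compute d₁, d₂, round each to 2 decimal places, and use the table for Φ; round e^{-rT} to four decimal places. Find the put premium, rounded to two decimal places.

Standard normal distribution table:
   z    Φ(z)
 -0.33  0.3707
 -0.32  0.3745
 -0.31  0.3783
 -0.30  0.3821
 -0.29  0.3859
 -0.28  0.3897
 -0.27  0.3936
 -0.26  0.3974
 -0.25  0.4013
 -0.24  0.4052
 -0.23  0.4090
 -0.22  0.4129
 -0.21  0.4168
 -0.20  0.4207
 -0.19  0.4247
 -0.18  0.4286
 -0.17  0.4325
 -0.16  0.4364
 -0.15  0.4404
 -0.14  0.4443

$13.56

T = 0.08333;  σ√T = 0.1386
d₁ = [ln(340/330) + (0.046 + 0.48²/2)·0.08333] / 0.1386 = [0.0299 + 0.0134] / 0.1386 = 0.3124 ≈ 0.31
d₂ = d₁ − σ√T = 0.3124 − 0.1386 = 0.1738 ≈ 0.17
exp(−rT) = exp(−0.046·0.08333) = 0.9962
P = 330·0.9962·N(-0.17) − 340·N(-0.31) = 330·0.9962·0.4325 − 340·0.3783 = 142.1826 − 128.6220 = 13.5606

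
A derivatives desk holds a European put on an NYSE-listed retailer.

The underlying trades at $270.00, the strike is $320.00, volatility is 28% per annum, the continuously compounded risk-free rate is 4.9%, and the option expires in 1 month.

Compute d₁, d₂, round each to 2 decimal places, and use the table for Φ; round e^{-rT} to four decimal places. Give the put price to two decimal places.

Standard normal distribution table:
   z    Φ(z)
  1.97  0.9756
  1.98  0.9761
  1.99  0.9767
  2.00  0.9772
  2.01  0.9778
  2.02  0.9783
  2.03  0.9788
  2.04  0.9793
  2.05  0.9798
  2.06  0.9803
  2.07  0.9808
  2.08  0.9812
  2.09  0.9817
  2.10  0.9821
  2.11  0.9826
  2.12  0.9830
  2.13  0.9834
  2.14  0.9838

T = 0.08333;  σ√T = 0.0808
d₁ = [ln(270/320) + (0.049 + 0.28²/2)·0.08333] / 0.0808 = [-0.1699 + 0.0073] / 0.0808 = -2.0110 ≈ -2.01
d₂ = d₁ − σ√T = -2.0110 − 0.0808 = -2.0919 ≈ -2.09
exp(−rT) = exp(−0.049·0.08333) = 0.9959
N(−d₂) = N(2.09) = 0.9817;  N(−d₁) = N(2.01) = 0.9778
P = 320·0.9959·0.9817 − 270·0.9778 = 312.8560 − 264.0060 = 48.8500

$48.85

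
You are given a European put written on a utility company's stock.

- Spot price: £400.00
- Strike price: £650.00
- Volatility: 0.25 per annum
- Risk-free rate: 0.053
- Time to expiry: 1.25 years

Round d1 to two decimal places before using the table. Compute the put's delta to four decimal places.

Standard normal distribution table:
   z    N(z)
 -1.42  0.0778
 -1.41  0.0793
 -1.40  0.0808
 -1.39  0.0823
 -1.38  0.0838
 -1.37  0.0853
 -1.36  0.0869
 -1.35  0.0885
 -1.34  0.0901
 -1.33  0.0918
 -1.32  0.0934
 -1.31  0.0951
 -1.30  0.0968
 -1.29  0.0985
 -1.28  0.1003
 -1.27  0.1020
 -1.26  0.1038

-0.9131

σ√T = 0.25·√1.25 = 0.2795
d₁ = [ln(400/650) + (0.053 + 0.25²/2)·1.25] / 0.2795 = [-0.4855 + 0.1053] / 0.2795 = -1.3602 which rounds to -1.36
N(d₁) = N(-1.36) = 0.0869
Δ_put = N(d₁) − 1 = 0.0869 − 1 = -0.9131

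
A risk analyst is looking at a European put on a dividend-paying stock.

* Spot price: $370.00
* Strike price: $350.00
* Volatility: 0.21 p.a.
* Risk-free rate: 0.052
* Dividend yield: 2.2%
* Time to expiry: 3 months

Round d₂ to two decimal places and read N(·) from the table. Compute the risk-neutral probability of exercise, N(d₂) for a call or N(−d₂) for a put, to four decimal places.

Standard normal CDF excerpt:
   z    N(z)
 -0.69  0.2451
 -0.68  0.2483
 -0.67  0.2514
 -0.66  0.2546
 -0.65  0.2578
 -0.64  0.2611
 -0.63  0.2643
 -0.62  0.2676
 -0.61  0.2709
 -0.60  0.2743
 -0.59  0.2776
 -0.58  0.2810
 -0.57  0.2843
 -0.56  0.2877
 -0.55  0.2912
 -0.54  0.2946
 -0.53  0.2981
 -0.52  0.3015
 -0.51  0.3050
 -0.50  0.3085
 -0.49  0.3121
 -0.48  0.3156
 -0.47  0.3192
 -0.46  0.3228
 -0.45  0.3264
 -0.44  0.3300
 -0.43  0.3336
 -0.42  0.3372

0.2912

σ√T = 0.21 × 0.5000 = 0.1050
ln(S/K) + (r − q + σ²/2)T = ln(370/350) + (0.052 − 0.022 + 0.21²/2)·0.25 = 0.0556 + 0.0130 = 0.0686
d₁ = 0.0686 / 0.1050 = 0.6532 ≈ 0.65
d₂ = d₁ − σ√T = 0.6532 − 0.1050 = 0.5482 ≈ 0.55
Risk-neutral Pr[S_T < K] = N(−d₂) = N(-0.55) = 0.2912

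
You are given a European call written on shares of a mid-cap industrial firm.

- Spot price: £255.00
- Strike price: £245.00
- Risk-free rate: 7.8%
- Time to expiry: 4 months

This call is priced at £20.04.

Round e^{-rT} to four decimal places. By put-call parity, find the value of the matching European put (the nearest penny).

£3.74

e^(−rT) = e^(−0.078·0.3333) = 0.9743
Put-call parity: C − P = S − K·e^(−rT) = 255 − 245·0.9743 = 255 − 238.7035 = 16.2965
P = C − (C − P) = 20.04 − (16.2965) = 3.7435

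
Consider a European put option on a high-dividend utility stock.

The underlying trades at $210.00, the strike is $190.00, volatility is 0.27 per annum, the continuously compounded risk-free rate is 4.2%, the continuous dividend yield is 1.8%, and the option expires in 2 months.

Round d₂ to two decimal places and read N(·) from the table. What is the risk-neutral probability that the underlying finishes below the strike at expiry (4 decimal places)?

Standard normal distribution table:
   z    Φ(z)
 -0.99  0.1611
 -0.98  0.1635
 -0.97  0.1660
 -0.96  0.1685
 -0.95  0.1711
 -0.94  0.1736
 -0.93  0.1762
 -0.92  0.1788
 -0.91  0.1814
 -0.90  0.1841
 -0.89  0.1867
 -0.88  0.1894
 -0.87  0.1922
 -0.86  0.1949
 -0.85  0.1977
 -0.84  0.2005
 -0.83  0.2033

0.1867

T = 0.1667;  σ√T = 0.1102
d₁ = [ln(210/190) + (0.042 − 0.018 + 0.27²/2)·0.1667] / 0.1102 = [0.1001 + 0.0101] / 0.1102 = 0.9994 which rounds to 1.00
d₂ = d₁ − σ√T = 0.9994 − 0.1102 = 0.8892 which rounds to 0.89
Pr(exercise) under Q = N(−d₂) = N(-0.89) = 0.1867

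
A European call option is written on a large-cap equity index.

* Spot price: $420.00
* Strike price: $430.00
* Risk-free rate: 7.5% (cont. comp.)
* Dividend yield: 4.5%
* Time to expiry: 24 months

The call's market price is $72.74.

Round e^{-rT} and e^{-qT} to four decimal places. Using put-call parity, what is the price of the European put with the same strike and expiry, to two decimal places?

$59.00

exp(−qT) = exp(−0.045·2) = 0.9139;  exp(−rT) = exp(−0.075·2) = 0.8607
Put-call parity: C − P = S·e^(−qT) − K·e^(−rT) = 420·0.9139 − 430·0.8607 = 383.8380 − 370.1010 = 13.7370
P = C − (C − P) = 72.74 − (13.7370) = 59.0030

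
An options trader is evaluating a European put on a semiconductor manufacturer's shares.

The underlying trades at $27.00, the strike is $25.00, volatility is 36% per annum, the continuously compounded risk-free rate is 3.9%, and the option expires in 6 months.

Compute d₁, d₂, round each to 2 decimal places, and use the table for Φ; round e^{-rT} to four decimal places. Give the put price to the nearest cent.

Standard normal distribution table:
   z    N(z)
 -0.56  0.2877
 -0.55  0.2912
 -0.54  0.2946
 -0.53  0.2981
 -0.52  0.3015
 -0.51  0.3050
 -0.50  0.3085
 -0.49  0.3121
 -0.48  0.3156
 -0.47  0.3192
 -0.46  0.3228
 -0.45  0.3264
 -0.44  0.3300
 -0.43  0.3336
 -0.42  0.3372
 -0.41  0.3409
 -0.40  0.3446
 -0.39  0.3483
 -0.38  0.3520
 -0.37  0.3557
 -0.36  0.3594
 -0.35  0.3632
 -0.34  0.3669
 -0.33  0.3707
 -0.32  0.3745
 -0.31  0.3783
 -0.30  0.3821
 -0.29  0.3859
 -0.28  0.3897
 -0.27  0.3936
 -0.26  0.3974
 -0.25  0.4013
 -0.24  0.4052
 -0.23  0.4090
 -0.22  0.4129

$1.60

σ√T = 0.36·√0.5 = 0.2546
d₁ = [ln(27/25) + (0.039 + 0.36²/2)·0.5] / 0.2546 = [0.0770 + 0.0519] / 0.2546 = 0.5062 ≈ 0.51
d₂ = d₁ − σ√T = 0.5062 − 0.2546 = 0.2517 ≈ 0.25
e^(−rT) = e^(−0.039·0.5) = 0.9807
N(−d₂) = N(-0.25) = 0.4013;  N(−d₁) = N(-0.51) = 0.3050
P = 25·0.9807·0.4013 − 27·0.3050 = 9.8389 − 8.2350 = 1.6039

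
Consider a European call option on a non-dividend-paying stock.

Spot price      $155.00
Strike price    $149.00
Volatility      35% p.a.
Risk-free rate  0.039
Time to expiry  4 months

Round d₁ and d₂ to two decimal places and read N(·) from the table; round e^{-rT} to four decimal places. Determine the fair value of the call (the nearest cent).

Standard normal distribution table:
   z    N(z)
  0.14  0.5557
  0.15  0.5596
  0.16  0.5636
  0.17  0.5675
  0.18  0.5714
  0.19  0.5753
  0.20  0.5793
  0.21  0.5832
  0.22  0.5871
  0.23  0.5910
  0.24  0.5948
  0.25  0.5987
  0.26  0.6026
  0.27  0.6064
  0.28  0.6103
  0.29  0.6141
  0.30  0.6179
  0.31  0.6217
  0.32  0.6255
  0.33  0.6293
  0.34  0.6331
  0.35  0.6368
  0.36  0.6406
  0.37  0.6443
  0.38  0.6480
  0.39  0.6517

σ√T = 0.35 × 0.5774 = 0.2021
ln(S/K) + (r + σ²/2)T = ln(155/149) + (0.039 + 0.35²/2)·0.3333 = 0.0395 + 0.0334 = 0.0729
d₁ = 0.0729 / 0.2021 = 0.3607 ⇒ 0.36
d₂ = d₁ − σ√T = 0.3607 − 0.2021 = 0.1587 ⇒ 0.16
exp(−rT) = exp(−0.039·0.3333) = 0.9871
N(d₁) = N(0.36) = 0.6406;  N(d₂) = N(0.16) = 0.5636
C = 155·0.6406 − 149·0.9871·0.5636 = 99.2930 − 82.8931 = 16.3999

$16.40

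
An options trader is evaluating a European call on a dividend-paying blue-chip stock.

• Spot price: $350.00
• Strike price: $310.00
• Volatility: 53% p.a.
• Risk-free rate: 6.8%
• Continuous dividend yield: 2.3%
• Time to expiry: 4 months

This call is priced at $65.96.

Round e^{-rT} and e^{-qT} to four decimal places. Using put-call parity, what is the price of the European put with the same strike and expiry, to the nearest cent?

e^(−qT) = e^(−0.023·0.3333) = 0.9924;  e^(−rT) = e^(−0.068·0.3333) = 0.9776
Put-call parity: C − P = S·e^(−qT) − K·e^(−rT) = 350·0.9924 − 310·0.9776 = 347.3400 − 303.0560 = 44.2840
P = C − (C − P) = 65.96 − (44.2840) = 21.6760

$21.68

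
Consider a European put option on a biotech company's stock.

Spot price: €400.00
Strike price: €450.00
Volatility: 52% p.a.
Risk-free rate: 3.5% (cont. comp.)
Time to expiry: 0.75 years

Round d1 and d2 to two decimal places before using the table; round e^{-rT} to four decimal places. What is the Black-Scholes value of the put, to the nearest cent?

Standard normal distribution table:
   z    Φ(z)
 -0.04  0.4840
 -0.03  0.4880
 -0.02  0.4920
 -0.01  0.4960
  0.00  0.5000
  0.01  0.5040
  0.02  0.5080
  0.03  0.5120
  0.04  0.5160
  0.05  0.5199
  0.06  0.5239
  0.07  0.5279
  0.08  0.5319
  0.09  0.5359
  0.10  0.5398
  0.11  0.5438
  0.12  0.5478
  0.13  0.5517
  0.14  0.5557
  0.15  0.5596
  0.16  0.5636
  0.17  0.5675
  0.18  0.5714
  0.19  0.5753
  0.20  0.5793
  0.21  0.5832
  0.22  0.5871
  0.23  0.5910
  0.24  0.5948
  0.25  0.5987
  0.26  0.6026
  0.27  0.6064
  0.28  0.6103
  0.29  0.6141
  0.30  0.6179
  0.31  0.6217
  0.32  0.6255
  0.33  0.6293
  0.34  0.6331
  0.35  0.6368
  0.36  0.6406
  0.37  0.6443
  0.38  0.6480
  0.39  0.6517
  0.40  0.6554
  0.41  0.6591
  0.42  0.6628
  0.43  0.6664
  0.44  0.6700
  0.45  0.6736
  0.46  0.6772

σ√T = 0.52 × 0.8660 = 0.4503
d₁ = [ln(400/450) + (0.035 + ½·0.52²)·0.75] / (σ√T) = (-0.1178 + 0.1277) / 0.4503 = 0.0219 ⇒ 0.02
d₂ = 0.0219 − 0.4503 = -0.4284 ⇒ -0.43
exp(−rT) = exp(−0.035·0.75) = 0.9741
P = 450·0.9741·N(0.43) − 400·N(-0.02) = 450·0.9741·0.6664 − 400·0.4920 = 292.1131 − 196.8000 = 95.3131

€95.31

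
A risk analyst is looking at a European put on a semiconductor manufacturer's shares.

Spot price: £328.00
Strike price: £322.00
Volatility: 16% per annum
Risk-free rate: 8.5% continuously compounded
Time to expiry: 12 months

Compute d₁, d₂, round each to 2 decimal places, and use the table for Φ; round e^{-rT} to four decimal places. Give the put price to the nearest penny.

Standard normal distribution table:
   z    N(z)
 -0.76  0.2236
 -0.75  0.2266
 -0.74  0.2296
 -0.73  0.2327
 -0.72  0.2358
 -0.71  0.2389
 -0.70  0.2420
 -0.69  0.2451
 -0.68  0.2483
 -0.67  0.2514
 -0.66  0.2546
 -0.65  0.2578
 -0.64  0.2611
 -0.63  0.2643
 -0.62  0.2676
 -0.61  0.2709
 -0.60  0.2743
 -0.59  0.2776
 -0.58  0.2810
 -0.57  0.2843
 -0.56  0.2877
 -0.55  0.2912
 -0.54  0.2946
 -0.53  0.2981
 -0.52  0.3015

T = 1;  σ√T = 0.1600
ln(S/K) + (r + σ²/2)T = ln(328/322) + (0.085 + 0.16²/2)·1 = 0.0185 + 0.0978 = 0.1163
d₁ = 0.1163 / 0.1600 = 0.7266 which rounds to 0.73
d₂ = d₁ − σ√T = 0.7266 − 0.1600 = 0.5666 which rounds to 0.57
e^(−rT) = e^(−0.085·1) = 0.9185
N(−d₂) = N(-0.57) = 0.2843;  N(−d₁) = N(-0.73) = 0.2327
P = 322·0.9185·0.2843 − 328·0.2327 = 84.0837 − 76.3256 = 7.7581

£7.76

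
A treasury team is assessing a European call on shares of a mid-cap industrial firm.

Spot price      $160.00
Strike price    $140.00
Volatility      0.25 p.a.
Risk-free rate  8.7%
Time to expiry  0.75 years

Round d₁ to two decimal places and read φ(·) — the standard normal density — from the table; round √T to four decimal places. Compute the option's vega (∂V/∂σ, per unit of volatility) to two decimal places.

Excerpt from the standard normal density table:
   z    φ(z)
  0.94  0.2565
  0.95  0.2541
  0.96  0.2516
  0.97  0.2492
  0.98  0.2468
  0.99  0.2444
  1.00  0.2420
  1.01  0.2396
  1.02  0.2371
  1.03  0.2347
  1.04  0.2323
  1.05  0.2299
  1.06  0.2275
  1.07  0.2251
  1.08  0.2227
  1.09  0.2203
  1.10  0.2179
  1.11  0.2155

σ√T = 0.25·√0.75 = 0.2165
ln(S/K) + (r + σ²/2)T = ln(160/140) + (0.087 + 0.25²/2)·0.75 = 0.1335 + 0.0887 = 0.2222
d₁ = 0.2222 / 0.2165 = 1.0264 which rounds to 1.03
√T = √0.75 = 0.8660
φ(d₁) = φ(1.03) = 0.2347
vega = S·φ(d₁)·√T = 160·0.2347·0.8660 = 32.5200
(Call and put vega coincide under Black-Scholes.)

32.52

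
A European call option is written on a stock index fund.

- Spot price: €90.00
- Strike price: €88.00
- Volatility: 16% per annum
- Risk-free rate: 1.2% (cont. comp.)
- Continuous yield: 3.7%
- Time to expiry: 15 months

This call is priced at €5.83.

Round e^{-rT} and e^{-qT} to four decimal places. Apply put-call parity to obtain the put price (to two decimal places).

e^(−qT) = e^(−0.037·1.25) = 0.9548;  e^(−rT) = e^(−0.012·1.25) = 0.9851
Put-call parity: C − P = S·e^(−qT) − K·e^(−rT) = 90·0.9548 − 88·0.9851 = 85.9320 − 86.6888 = -0.7568
P = C − (C − P) = 5.83 − (-0.7568) = 6.5868

€6.59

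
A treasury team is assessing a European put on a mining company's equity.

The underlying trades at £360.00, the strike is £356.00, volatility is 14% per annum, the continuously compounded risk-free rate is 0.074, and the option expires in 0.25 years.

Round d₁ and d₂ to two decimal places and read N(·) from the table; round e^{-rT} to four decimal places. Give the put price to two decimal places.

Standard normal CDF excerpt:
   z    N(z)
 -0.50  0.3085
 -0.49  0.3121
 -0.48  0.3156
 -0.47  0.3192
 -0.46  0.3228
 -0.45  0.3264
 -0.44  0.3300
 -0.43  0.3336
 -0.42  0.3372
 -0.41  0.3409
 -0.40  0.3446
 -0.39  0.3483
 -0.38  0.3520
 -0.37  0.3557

σ√T = 0.14 × 0.5000 = 0.0700
ln(S/K) + (r + σ²/2)T = ln(360/356) + (0.074 + 0.14²/2)·0.25 = 0.0112 + 0.0209 = 0.0321
d₁ = 0.0321 / 0.0700 = 0.4589 which rounds to 0.46
d₂ = d₁ − σ√T = 0.4589 − 0.0700 = 0.3889 which rounds to 0.39
e^(−rT) = e^(−0.074·0.25) = 0.9817
N(−d₂) = N(-0.39) = 0.3483;  N(−d₁) = N(-0.46) = 0.3228
P = 356·0.9817·0.3483 − 360·0.3228 = 121.7257 − 116.2080 = 5.5177

£5.52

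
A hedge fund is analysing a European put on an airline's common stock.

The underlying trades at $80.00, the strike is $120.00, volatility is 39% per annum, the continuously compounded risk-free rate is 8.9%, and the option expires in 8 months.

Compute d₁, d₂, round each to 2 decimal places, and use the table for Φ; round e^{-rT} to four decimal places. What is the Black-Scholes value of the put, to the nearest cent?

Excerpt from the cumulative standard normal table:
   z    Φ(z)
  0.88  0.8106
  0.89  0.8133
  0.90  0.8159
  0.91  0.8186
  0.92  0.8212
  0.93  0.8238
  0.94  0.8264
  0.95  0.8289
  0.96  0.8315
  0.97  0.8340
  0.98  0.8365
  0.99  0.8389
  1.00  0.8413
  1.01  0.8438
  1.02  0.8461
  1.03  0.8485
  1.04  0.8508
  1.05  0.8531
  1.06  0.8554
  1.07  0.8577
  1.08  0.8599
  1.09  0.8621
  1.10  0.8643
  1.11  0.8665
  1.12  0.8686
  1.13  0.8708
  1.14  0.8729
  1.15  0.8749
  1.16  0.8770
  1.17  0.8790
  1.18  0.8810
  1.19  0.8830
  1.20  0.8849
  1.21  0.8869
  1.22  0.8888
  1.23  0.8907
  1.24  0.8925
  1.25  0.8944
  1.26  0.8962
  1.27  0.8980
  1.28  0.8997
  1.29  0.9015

$35.24

T = 0.6667;  σ√T = 0.3184
d₁ = [ln(80/120) + (0.089 + 0.39²/2)·0.6667] / 0.3184 = [-0.4055 + 0.1100] / 0.3184 = -0.9278 → -0.93
d₂ = d₁ − σ√T = -0.9278 − 0.3184 = -1.2462 → -1.25
exp(−rT) = exp(−0.089·0.6667) = 0.9424
P = 120·0.9424·N(1.25) − 80·N(0.93) = 120·0.9424·0.8944 − 80·0.8238 = 101.1459 − 65.9040 = 35.2419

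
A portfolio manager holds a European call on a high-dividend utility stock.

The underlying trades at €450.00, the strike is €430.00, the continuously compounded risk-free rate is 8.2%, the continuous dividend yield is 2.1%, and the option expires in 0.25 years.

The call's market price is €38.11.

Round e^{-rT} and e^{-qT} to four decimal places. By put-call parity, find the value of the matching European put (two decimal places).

€11.72

exp(−qT) = exp(−0.021·0.25) = 0.9948;  exp(−rT) = exp(−0.082·0.25) = 0.9797
Put-call parity: C − P = S·e^(−qT) − K·e^(−rT) = 450·0.9948 − 430·0.9797 = 447.6600 − 421.2710 = 26.3890
P = C − (C − P) = 38.11 − (26.3890) = 11.7210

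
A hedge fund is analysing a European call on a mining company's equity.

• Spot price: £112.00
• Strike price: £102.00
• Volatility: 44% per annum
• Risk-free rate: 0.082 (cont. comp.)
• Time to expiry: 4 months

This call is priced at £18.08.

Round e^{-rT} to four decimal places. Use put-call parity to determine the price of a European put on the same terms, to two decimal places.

e^(−rT) = e^(−0.082·0.3333) = 0.9730
Put-call parity: C − P = S − K·e^(−rT) = 112 − 102·0.9730 = 112 − 99.2460 = 12.7540
P = C − (C − P) = 18.08 − (12.7540) = 5.3260

£5.33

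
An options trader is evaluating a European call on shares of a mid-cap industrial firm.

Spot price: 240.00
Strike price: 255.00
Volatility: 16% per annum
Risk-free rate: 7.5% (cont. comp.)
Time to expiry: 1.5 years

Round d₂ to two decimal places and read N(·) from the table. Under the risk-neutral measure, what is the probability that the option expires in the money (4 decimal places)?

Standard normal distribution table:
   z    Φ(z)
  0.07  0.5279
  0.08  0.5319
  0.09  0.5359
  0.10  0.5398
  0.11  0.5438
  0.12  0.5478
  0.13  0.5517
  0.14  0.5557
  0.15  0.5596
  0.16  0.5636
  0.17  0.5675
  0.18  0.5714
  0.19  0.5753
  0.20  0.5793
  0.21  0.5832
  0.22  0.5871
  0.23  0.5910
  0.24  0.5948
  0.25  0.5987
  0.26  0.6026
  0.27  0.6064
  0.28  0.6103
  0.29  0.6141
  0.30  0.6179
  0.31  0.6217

σ√T = 0.16 × 1.2247 = 0.1960
d₁ = [ln(240/255) + (0.075 + 0.16²/2)·1.5] / 0.1960 = [-0.0606 + 0.1317] / 0.1960 = 0.3627 which rounds to 0.36
d₂ = d₁ − σ√T = 0.3627 − 0.1960 = 0.1667 which rounds to 0.17
Pr(exercise) under Q = N(d₂) = 0.5675

0.5675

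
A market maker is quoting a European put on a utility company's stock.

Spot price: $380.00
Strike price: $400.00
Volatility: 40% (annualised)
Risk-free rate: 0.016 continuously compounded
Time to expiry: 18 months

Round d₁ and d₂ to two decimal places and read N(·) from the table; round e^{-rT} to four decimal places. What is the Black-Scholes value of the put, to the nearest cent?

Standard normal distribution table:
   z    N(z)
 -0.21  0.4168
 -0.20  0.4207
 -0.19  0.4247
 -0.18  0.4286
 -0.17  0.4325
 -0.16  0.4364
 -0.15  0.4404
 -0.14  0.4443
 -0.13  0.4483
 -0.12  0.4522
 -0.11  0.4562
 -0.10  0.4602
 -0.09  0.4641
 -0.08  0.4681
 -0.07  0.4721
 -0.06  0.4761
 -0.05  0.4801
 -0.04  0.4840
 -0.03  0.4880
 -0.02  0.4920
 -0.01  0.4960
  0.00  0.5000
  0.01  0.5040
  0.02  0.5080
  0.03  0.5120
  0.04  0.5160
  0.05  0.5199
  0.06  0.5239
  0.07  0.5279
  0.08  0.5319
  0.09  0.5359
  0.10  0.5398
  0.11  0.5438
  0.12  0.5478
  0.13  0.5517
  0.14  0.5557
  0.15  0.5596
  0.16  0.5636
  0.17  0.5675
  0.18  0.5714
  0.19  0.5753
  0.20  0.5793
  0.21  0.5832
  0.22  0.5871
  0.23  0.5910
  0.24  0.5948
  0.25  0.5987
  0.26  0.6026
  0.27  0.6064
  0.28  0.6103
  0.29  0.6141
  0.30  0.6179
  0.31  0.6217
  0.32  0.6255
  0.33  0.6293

σ√T = 0.4 × 1.2247 = 0.4899
d₁ = [ln(380/400) + (0.016 + 0.4²/2)·1.5] / 0.4899 = [-0.0513 + 0.1440] / 0.4899 = 0.1892 which rounds to 0.19
d₂ = d₁ − σ√T = 0.1892 − 0.4899 = -0.3007 which rounds to -0.30
e^(−rT) = e^(−0.016·1.5) = 0.9763
N(−d₂) = N(0.30) = 0.6179;  N(−d₁) = N(-0.19) = 0.4247
P = 400·0.9763·0.6179 − 380·0.4247 = 241.3023 − 161.3860 = 79.9163

$79.92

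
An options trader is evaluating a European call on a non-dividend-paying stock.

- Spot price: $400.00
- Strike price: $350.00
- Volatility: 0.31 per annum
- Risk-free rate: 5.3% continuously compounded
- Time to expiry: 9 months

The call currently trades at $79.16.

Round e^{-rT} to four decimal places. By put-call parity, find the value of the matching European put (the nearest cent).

$15.51

e^(−rT) = e^(−0.053·0.75) = 0.9610
Put-call parity: C − P = S − K·e^(−rT) = 400 − 350·0.9610 = 400 − 336.3500 = 63.6500
P = C − (C − P) = 79.16 − (63.6500) = 15.5100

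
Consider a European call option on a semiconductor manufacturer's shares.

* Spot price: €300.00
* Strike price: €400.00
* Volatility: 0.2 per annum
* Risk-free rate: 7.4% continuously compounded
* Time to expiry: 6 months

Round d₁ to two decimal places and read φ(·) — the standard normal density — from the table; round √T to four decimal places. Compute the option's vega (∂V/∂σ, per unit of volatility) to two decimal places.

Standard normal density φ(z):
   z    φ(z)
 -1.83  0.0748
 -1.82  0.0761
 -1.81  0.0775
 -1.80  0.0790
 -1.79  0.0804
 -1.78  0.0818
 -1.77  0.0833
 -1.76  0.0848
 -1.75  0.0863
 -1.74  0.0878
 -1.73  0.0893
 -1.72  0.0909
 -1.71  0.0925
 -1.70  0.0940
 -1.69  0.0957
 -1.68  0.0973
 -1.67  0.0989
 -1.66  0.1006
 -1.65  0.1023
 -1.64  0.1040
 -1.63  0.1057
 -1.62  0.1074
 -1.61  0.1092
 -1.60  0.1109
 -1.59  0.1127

19.94

T = 0.5;  σ√T = 0.1414
d₁ = [ln(300/400) + (0.074 + 0.2²/2)·0.5] / 0.1414 = [-0.2877 + 0.0470] / 0.1414 = -1.7019 ≈ -1.70
√T = √0.5 = 0.7071
φ(d₁) = φ(-1.70) = 0.0940
vega = S·φ(d₁)·√T = 300·0.0940·0.7071 = 19.9402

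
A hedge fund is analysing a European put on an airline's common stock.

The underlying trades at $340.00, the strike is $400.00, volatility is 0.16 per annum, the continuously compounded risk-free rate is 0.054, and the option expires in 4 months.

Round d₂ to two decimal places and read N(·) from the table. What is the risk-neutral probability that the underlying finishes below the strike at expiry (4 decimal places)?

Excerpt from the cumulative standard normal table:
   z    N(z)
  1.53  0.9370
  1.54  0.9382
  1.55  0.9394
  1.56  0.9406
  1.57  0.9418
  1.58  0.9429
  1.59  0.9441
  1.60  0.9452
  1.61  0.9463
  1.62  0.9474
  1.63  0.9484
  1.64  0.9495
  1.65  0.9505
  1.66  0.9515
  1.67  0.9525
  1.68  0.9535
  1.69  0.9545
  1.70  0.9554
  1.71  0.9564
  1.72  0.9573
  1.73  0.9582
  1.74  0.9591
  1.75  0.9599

T = 0.3333;  σ√T = 0.0924
ln(S/K) + (r + σ²/2)T = ln(340/400) + (0.054 + 0.16²/2)·0.3333 = -0.1625 + 0.0223 = -0.1403
d₁ = -0.1403 / 0.0924 = -1.5183 ≈ -1.52
d₂ = d₁ − σ√T = -1.5183 − 0.0924 = -1.6107 ≈ -1.61
Risk-neutral Pr[S_T < K] = N(−d₂) = N(1.61) = 0.9463

0.9463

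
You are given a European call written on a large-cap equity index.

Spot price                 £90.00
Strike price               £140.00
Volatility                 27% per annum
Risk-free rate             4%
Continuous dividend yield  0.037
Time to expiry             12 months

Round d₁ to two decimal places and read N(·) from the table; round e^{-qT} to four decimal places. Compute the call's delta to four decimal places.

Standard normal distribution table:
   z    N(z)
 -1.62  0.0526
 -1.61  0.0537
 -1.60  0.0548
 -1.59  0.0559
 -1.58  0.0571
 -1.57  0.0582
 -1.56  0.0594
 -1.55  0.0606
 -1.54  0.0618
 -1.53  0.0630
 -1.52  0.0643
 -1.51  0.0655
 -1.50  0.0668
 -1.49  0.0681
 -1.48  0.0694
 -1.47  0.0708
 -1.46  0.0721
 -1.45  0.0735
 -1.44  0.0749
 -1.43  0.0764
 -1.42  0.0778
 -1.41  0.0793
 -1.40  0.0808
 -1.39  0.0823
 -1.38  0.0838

σ√T = 0.27 × 1.0000 = 0.2700
d₁ = [ln(90/140) + (0.04 − 0.037 + 0.27²/2)·1] / 0.2700 = [-0.4418 + 0.0395] / 0.2700 = -1.4903 → -1.49
N(d₁) = N(-1.49) = 0.0681
Δ_call = e^(−qT)·N(d₁) = 0.9637·0.0681 = 0.0656

0.0656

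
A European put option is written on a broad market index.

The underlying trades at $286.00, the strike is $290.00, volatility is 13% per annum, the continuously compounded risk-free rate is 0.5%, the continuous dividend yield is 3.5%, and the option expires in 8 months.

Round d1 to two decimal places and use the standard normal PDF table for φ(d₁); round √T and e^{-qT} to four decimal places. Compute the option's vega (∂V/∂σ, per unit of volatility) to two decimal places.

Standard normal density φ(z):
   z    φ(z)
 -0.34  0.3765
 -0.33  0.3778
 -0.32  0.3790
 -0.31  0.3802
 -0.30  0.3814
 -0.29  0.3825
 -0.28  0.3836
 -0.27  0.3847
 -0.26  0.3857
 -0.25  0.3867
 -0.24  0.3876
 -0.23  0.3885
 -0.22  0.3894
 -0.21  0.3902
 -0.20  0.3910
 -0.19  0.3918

87.76

σ√T = 0.13 × 0.8165 = 0.1061
d₁ = [ln(286/290) + (0.005 − 0.035 + ½·0.13²)·0.6667] / (σ√T) = (-0.0139 − 0.0144) / 0.1061 = -0.2662 ⇒ -0.27
√T = √0.6667 = 0.8165
φ(d₁) = φ(-0.27) = 0.3847
e^(−qT) = e^(−0.035·0.6667) = 0.9769
vega = S·e^(−qT)·φ(d₁)·√T = 286·0.9769·0.3847·0.8165 = 87.7596
(The call has the same vega.)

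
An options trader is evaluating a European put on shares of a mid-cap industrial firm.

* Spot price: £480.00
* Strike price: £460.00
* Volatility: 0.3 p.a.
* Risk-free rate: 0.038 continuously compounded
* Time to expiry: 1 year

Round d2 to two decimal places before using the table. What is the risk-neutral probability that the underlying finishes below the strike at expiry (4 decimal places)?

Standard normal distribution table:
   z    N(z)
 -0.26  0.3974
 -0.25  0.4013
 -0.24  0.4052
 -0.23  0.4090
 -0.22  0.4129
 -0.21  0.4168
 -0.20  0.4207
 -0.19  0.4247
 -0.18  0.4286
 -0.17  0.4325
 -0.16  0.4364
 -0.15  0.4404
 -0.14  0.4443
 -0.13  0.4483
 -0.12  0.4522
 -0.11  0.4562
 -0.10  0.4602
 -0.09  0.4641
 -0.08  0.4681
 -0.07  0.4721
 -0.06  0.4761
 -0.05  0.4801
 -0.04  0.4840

T = 1;  σ√T = 0.3000
ln(S/K) + (r + σ²/2)T = ln(480/460) + (0.038 + 0.3²/2)·1 = 0.0426 + 0.0830 = 0.1256
d₁ = 0.1256 / 0.3000 = 0.4185 ≈ 0.42
d₂ = d₁ − σ√T = 0.4185 − 0.3000 = 0.1185 ≈ 0.12
Pr(exercise) under Q = N(−d₂) = N(-0.12) = 0.4522

0.4522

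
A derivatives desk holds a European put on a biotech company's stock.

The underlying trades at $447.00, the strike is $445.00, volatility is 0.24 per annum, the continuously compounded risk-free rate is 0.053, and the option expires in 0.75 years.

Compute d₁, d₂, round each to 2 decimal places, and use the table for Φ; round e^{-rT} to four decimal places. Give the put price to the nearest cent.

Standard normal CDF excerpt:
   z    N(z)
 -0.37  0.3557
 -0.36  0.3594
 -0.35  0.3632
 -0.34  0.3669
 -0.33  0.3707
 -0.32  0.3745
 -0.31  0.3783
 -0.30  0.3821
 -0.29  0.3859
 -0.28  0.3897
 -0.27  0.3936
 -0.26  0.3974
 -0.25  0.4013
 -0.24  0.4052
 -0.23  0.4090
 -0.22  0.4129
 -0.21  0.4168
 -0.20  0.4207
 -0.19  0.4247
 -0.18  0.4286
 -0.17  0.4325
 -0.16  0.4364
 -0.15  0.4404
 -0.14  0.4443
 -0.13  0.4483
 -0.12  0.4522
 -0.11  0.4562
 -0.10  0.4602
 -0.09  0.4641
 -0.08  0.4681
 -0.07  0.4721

$27.69

σ√T = 0.24·√0.75 = 0.2078
d₁ = [ln(447/445) + (0.053 + ½·0.24²)·0.75] / (σ√T) = (0.0045 + 0.0614) / 0.2078 = 0.3167 → 0.32
d₂ = 0.3167 − 0.2078 = 0.1089 → 0.11
exp(−rT) = exp(−0.053·0.75) = 0.9610
P = 445·0.9610·N(-0.11) − 447·N(-0.32) = 445·0.9610·0.4562 − 447·0.3745 = 195.0916 − 167.4015 = 27.6901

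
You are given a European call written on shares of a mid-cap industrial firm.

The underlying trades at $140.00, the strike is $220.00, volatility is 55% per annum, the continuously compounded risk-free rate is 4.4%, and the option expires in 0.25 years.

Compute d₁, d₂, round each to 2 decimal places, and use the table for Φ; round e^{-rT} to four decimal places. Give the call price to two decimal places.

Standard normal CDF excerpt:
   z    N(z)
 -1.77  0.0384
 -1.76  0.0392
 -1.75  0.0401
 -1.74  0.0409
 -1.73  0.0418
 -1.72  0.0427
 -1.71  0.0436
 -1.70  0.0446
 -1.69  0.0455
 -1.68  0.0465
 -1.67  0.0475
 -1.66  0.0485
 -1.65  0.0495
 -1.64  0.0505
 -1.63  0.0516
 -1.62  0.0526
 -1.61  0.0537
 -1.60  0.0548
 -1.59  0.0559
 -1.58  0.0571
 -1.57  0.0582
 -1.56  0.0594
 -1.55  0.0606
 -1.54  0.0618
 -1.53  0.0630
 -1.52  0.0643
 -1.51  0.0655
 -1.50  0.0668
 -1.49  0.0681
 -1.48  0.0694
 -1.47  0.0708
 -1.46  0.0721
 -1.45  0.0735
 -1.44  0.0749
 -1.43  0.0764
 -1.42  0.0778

T = 0.25;  σ√T = 0.2750
d₁ = [ln(140/220) + (0.044 + ½·0.55²)·0.25] / (σ√T) = (-0.4520 + 0.0488) / 0.2750 = -1.4661 ⇒ -1.47
d₂ = -1.4661 − 0.2750 = -1.7411 ⇒ -1.74
exp(−rT) = exp(−0.044·0.25) = 0.9891
C = 140·N(-1.47) − 220·0.9891·N(-1.74) = 140·0.0708 − 220·0.9891·0.0409 = 9.9120 − 8.8999 = 1.0121

$1.01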